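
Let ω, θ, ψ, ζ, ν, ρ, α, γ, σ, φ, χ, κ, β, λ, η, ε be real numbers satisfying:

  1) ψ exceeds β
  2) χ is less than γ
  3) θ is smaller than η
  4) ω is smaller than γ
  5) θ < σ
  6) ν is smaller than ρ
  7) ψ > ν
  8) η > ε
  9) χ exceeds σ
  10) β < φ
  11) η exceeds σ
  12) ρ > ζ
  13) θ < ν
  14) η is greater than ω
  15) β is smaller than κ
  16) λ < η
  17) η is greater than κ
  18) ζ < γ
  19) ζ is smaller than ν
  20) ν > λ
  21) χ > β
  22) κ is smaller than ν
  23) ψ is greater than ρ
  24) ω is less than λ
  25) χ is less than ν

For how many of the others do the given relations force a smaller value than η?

7

The elements the relations force below η are β, θ, σ, ω, κ, ε, λ — no chain reaches any other.
That is 7.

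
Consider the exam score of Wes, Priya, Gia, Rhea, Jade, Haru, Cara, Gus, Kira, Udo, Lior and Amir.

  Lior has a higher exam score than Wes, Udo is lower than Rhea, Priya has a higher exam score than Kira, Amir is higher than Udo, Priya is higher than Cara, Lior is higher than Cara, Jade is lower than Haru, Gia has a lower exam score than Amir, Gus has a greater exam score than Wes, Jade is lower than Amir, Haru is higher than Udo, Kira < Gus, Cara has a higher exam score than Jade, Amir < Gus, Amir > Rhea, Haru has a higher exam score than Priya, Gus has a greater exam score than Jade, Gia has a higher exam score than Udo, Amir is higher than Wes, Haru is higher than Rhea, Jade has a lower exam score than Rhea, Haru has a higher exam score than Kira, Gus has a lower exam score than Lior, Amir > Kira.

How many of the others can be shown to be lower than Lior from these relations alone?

From Lior the given relations immediately reach Cara, Wes, Gus.
From those, Jade, Kira, Amir — 6 in total.
From those, Udo, Rhea, Gia — 9 in total.
Nothing else is reachable below Lior; 9 in all.

9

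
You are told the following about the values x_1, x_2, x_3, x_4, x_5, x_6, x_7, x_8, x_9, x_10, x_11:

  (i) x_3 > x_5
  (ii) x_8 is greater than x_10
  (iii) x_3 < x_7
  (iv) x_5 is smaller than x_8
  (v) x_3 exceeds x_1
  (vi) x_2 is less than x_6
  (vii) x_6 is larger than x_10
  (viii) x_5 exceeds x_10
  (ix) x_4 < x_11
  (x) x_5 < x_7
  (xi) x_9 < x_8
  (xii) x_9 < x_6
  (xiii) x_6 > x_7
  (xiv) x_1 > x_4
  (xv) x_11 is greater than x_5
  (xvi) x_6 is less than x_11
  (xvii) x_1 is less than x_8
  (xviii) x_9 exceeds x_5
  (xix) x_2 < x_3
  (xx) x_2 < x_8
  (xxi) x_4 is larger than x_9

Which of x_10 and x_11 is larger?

x_10 < x_5 < x_9 < x_4 < x_1 < x_3 < x_7 < x_6 < x_11, by transitivity through x_5, x_9, x_4, x_1, x_3, x_7, x_6.
So x_10 < x_11; x_11 is the larger of the two.

x_11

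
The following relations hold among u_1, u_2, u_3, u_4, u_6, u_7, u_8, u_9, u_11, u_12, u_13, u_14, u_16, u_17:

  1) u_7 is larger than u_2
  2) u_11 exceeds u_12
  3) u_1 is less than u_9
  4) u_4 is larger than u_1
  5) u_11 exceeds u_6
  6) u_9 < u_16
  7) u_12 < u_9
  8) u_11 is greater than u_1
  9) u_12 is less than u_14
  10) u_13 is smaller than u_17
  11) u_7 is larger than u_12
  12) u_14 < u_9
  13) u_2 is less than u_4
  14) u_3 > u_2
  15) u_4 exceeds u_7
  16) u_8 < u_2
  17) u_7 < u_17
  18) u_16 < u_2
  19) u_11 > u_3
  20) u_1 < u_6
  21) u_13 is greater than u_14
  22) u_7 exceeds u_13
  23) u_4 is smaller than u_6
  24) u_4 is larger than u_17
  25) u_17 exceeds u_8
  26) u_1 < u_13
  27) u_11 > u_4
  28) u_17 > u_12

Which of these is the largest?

Chaining downward from u_11: directly below it, u_1, u_12, u_4, u_3, u_6; then u_2, u_7, u_17; then u_13, u_8, u_16; then u_14, u_9.
That covers every other element, and nothing is given above u_11, so u_11 is the largest.

u_11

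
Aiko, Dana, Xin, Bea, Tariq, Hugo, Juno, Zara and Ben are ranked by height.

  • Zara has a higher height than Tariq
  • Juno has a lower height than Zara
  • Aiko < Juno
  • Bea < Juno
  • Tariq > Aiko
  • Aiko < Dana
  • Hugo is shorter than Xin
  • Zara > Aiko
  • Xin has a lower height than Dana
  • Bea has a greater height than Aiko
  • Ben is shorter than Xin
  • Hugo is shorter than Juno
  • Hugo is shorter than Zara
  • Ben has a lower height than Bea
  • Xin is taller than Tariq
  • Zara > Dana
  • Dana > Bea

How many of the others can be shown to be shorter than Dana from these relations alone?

6

Directly below Dana: Aiko, Bea, Xin.
One step further: Hugo, Ben, Tariq (6 so far).
Nothing else is reachable below Dana; 6 in all.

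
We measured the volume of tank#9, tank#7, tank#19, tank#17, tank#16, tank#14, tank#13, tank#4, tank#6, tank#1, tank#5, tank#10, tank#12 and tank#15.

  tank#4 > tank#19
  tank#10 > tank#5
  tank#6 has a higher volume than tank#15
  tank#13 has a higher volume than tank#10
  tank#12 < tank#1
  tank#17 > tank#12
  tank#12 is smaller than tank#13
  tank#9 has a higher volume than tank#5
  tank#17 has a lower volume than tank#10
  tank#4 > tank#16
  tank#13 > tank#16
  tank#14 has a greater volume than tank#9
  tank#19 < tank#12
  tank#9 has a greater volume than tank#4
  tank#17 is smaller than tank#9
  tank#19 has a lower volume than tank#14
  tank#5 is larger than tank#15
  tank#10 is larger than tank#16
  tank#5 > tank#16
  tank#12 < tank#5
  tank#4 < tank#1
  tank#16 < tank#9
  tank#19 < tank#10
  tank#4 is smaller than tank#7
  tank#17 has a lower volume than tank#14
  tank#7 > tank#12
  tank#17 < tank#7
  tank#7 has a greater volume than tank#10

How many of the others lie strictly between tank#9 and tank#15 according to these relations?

Chaining upward from tank#15 reaches: tank#5, tank#6, tank#10, tank#7, tank#14, tank#13.
Chaining downward from tank#9 reaches: tank#16, tank#19, tank#12, tank#5, tank#4, tank#17.
Strictly between tank#15 and tank#9 are those in both lists: tank#5 — 1 element.

1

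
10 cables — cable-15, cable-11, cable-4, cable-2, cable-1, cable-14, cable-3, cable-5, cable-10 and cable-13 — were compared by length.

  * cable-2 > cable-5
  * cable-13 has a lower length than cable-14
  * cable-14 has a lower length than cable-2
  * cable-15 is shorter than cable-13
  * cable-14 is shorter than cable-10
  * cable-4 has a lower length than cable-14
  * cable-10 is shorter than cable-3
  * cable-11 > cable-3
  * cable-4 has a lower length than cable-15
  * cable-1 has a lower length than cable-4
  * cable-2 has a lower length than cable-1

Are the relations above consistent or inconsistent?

We have cable-14 < cable-2 stated directly, yet also cable-2 < cable-1 < cable-4 < cable-15 < cable-13 < cable-14 by chaining the others — so cable-2 < cable-14. Contradiction.

inconsistent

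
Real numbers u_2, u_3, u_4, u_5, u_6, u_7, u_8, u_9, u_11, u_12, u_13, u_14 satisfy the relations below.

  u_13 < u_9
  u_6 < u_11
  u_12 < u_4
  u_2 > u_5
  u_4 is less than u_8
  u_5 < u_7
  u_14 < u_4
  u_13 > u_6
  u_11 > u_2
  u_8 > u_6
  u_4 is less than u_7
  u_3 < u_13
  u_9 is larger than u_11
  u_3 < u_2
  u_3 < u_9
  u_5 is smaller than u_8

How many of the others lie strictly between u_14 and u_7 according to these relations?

1

Chaining upward from u_14 reaches: u_4, u_8.
Chaining downward from u_7 reaches: u_12, u_5, u_4.
Strictly between u_14 and u_7 are those in both lists: u_4 — 1 element.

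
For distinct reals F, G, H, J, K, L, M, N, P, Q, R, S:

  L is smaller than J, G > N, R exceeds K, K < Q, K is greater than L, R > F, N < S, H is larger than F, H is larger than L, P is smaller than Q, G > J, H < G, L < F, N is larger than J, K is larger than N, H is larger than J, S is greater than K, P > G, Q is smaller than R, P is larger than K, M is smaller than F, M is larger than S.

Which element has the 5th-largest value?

Piecing the relations together gives one ordering: L < J < N < K < S < M < F < H < G < P < Q < R.
Counting 5 from the largest end gives H.

H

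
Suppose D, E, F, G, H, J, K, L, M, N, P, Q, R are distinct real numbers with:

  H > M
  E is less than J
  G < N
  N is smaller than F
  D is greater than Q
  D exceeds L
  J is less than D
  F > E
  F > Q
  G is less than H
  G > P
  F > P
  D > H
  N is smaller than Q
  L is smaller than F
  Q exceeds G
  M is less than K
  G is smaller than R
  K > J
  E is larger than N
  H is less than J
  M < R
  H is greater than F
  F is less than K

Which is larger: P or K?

The relevant relations are P < G; G < N; N < E; E < F; F < H; H < J; J < K.
Chaining these gives P < G < N < E < F < H < J < K.
So P < K; K is the larger of the two.

K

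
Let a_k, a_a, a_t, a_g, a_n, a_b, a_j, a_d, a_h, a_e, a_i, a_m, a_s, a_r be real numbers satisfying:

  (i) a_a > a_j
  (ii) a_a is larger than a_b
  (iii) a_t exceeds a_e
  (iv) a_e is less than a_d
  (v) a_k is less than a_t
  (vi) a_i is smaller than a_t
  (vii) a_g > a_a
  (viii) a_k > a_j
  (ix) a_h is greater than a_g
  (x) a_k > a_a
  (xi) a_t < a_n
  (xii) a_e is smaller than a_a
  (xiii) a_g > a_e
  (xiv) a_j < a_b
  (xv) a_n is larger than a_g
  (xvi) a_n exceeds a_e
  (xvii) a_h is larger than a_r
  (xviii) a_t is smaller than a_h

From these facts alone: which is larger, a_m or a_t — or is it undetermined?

Following every chain through a_t: above a_t we get a_h, a_n; below a_t we get a_e, a_i, a_j, a_b, a_a, a_k.
a_m is not reached, and no chain runs the other way from a_m to a_t.
So the given relations leave the order of a_t and a_m undetermined.

undetermined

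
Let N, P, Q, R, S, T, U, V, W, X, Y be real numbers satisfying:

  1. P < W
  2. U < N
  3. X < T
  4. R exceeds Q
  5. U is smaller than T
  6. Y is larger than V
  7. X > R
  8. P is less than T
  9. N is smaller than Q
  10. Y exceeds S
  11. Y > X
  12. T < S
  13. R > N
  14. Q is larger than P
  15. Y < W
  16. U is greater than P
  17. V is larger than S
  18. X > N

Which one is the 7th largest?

R

Chaining the given pairs: P < U < N < Q < R < X < T < S < V < Y < W.
Counting 7 from the largest end gives R.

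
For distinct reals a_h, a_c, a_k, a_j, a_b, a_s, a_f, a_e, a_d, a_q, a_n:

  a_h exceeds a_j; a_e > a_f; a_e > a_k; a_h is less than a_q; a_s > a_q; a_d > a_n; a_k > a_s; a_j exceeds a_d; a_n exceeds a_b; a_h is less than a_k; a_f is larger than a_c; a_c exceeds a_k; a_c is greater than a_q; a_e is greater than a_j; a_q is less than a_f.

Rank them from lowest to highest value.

Nothing is placed below a_b, so it is least; from there a_b < a_n; a_n < a_d; a_d < a_j; a_j < a_h; a_h < a_q; a_q < a_s; a_s < a_k; a_k < a_c; a_c < a_f; a_f < a_e, each given directly.

a_b < a_n < a_d < a_j < a_h < a_q < a_s < a_k < a_c < a_f < a_e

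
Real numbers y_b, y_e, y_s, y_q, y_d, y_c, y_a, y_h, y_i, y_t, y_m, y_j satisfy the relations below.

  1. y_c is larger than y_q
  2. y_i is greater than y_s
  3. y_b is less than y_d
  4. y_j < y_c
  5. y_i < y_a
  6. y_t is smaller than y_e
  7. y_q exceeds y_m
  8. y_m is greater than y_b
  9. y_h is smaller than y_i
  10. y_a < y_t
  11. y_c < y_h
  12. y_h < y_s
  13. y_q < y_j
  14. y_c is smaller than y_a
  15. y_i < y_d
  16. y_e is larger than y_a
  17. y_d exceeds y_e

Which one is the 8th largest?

Chaining the given pairs: y_b < y_m < y_q < y_j < y_c < y_h < y_s < y_i < y_a < y_t < y_e < y_d.
The 8th largest is y_c.

y_c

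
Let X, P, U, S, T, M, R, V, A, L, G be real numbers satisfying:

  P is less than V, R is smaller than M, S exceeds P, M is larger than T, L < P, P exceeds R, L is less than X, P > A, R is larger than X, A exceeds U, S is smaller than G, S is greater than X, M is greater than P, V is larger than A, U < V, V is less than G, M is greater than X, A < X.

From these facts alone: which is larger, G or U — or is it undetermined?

G

Link the given pairs in sequence: U < A; A < X; X < R; R < P; P < S; S < G.
Chaining these gives U < A < X < R < P < S < G.
So G is larger.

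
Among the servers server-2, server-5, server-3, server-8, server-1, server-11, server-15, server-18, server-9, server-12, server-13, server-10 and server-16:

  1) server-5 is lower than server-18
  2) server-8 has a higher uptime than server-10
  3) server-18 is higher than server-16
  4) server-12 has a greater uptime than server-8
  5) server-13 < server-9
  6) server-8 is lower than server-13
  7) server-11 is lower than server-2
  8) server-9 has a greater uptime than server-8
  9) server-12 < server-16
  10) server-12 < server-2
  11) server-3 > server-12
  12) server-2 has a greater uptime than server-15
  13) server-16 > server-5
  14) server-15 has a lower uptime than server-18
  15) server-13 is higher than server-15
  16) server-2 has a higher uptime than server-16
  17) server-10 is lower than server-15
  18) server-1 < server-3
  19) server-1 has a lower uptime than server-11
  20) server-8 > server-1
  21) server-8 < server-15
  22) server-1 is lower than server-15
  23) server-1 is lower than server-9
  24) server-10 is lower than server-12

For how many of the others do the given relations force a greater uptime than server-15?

4

Directly above server-15: server-13, server-18, server-2.
One step further: server-9 (4 so far).
Nothing else is reachable above server-15; 4 in all.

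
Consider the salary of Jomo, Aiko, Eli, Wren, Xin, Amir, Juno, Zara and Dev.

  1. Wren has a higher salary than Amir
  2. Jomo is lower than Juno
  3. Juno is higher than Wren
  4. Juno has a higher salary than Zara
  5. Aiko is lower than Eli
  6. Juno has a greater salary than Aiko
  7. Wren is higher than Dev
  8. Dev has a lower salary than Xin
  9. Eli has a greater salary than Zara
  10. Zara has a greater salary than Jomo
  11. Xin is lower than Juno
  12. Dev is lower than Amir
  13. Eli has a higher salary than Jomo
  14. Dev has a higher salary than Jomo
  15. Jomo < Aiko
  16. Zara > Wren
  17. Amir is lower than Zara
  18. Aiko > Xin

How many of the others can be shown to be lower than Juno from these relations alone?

7

Directly below Juno: Jomo, Xin, Wren, Aiko, Zara.
One step further: Dev, Amir (7 so far).
Nothing else is reachable below Juno; 7 in all.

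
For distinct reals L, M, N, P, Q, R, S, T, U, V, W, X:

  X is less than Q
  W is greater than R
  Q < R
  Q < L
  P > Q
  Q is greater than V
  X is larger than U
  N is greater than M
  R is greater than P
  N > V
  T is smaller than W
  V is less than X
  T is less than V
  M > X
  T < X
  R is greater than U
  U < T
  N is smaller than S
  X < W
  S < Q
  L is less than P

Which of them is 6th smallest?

Piecing the relations together gives one ordering: U < T < V < X < M < N < S < Q < L < P < R < W.
The 6th smallest is N.

N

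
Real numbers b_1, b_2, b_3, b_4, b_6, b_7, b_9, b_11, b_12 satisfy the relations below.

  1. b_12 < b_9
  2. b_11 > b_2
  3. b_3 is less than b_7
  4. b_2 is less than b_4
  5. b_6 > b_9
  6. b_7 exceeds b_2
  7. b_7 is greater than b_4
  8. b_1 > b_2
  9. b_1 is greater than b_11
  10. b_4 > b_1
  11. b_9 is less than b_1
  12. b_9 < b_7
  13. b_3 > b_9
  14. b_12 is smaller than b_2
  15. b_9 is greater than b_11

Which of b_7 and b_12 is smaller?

b_12 < b_2 and b_2 < b_11 give b_12 < b_11.
Then b_11 < b_9 extends the chain to b_9.
Then b_9 < b_1 extends the chain to b_1.
With b_1 < b_4: b_12 < b_2 < b_11 < b_9 < b_1 < b_4.
With b_4 < b_7: b_12 < b_2 < b_11 < b_9 < b_1 < b_4 < b_7.
So b_12 < b_7; b_12 is the smaller of the two.

b_12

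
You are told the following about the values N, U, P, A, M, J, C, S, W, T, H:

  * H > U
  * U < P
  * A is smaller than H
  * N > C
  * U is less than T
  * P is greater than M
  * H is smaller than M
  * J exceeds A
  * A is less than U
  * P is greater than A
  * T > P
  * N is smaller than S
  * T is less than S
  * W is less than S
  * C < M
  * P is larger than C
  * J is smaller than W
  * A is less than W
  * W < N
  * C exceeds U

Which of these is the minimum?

U is not least since A < U; J is not least since A < J; H is not least since U < H; W is not least since J < W; C is not least since U < C; M is not least since C < M; P is not least since C < P; T is not least since U < T; N is not least since W < N; S is not least since N < S.
Only A has nothing below it, so A is the minimum.

A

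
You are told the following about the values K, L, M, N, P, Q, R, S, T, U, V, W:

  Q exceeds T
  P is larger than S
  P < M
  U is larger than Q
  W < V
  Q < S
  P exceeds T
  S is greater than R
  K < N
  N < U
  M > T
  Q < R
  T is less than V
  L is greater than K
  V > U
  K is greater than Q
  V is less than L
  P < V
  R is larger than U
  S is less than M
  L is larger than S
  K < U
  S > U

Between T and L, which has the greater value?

L

T < Q and Q < K give T < K.
Then K < N extends the chain to N.
With N < U: T < Q < K < N < U.
Then U < R extends the chain to R.
Then R < S extends the chain to S.
With S < P: T < Q < K < N < U < R < S < P.
Then P < V extends the chain to V.
Then V < L extends the chain to L.
So T < L; L is the larger of the two.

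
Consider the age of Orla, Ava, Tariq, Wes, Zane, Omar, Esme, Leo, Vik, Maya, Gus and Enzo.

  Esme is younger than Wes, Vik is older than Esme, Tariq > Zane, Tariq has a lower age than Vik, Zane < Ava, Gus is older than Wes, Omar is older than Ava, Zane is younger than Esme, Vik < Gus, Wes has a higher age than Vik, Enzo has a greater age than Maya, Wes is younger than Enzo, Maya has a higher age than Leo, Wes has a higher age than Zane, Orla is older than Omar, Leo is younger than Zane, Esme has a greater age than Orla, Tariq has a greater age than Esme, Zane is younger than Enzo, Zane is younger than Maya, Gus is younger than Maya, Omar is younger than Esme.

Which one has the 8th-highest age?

Chaining the given pairs: Leo < Zane < Ava < Omar < Orla < Esme < Tariq < Vik < Wes < Gus < Maya < Enzo.
The 8th largest is Orla.

Orla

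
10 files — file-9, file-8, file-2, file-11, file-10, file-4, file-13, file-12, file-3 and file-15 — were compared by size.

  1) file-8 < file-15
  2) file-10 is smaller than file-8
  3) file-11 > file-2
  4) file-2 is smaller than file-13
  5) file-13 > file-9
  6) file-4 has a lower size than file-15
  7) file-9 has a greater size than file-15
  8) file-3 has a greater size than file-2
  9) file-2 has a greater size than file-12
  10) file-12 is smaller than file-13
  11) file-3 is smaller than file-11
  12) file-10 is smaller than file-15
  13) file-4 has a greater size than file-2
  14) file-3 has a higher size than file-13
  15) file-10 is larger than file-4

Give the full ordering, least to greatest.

file-12 < file-2 < file-4 < file-10 < file-8 < file-15 < file-9 < file-13 < file-3 < file-11

Each adjacent pair is fixed by a given relation: file-12 < file-2; file-2 < file-4; file-4 < file-10; file-10 < file-8; file-8 < file-15; file-15 < file-9; file-9 < file-13; file-13 < file-3; file-3 < file-11. Chaining them end to end gives the full order.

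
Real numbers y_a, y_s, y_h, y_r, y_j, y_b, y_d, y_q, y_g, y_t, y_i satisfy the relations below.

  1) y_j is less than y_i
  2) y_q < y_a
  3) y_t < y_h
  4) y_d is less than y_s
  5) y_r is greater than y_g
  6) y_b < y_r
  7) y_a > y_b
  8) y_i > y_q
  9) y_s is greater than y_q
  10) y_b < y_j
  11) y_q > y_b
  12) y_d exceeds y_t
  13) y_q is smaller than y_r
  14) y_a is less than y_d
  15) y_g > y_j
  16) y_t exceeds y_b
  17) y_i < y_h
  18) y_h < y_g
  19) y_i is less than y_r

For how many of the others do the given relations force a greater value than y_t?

5

The elements the relations force above y_t are y_h, y_g, y_d, y_s, y_r — no chain reaches any other.
That is 5.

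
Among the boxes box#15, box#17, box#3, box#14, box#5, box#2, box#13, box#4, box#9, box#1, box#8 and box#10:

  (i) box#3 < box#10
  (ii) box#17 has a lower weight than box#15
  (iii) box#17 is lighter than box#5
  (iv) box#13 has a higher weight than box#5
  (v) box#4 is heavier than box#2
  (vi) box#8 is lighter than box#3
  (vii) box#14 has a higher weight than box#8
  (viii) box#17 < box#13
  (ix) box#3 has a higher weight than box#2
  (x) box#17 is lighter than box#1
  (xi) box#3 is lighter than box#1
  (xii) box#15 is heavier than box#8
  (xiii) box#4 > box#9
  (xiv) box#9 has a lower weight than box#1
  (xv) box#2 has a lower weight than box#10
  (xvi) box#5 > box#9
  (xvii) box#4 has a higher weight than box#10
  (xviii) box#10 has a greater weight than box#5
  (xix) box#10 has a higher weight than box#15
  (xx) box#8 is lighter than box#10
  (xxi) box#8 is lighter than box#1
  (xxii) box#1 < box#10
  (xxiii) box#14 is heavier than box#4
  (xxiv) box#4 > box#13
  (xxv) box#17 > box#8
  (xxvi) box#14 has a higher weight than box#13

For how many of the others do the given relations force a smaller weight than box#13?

From box#13 the given relations immediately reach box#17, box#5.
From those, box#8, box#9 — 4 in total.
No other element is forced below box#13 by the given relations, so the count is 4.

4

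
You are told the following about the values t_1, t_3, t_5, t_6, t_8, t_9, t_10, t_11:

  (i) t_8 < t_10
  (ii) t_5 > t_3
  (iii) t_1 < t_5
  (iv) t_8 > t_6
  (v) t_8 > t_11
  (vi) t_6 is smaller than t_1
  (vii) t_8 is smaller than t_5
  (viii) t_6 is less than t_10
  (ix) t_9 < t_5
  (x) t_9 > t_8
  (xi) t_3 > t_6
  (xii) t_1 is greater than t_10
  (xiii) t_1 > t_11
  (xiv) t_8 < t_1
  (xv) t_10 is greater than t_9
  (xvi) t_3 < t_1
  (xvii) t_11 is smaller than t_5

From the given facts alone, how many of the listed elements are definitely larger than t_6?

6

Directly above t_6: t_8, t_3, t_10, t_1.
One step further: t_9, t_5 (6 so far).
No other element is forced above t_6 by the given relations, so the count is 6.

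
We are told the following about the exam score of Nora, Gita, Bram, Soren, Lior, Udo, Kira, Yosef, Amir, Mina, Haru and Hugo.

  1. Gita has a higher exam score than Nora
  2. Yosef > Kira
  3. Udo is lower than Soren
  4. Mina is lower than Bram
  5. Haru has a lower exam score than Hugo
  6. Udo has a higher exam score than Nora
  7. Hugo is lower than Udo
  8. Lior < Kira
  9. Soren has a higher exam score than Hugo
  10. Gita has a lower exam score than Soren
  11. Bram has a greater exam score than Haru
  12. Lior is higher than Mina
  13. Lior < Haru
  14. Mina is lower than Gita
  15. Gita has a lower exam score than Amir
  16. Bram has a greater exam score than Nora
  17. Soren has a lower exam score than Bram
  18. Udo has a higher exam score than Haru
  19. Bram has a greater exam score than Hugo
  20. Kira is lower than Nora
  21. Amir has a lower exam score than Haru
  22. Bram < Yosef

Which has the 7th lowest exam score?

Haru

Chaining the given pairs: Mina < Lior < Kira < Nora < Gita < Amir < Haru < Hugo < Udo < Soren < Bram < Yosef.
The 7th smallest is Haru.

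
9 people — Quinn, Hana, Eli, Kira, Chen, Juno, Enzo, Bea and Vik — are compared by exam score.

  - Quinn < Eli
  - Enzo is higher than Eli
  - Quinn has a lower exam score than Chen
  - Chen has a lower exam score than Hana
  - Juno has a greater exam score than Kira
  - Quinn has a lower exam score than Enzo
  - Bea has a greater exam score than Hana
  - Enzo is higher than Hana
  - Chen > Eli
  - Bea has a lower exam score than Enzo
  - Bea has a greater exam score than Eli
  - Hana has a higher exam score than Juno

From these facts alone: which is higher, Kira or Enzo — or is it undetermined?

Kira < Juno < Hana < Bea < Enzo, by transitivity through Juno, Hana, Bea.
So Enzo is higher.

Enzo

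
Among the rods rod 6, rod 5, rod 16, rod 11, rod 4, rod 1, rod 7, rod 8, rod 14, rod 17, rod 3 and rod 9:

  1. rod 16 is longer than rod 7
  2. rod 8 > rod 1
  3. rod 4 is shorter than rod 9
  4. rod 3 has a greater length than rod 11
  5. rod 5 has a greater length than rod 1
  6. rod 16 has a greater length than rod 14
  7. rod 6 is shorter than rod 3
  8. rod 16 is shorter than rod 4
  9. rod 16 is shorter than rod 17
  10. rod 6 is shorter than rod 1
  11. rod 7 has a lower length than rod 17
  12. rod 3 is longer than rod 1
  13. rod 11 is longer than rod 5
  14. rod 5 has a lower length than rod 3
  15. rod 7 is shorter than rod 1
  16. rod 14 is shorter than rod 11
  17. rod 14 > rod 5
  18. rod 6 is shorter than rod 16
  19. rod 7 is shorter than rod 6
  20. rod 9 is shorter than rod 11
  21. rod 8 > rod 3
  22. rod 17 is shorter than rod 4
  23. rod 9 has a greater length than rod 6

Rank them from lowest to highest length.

The consecutive links are each given: rod 7 < rod 6; rod 6 < rod 1; rod 1 < rod 5; rod 5 < rod 14; rod 14 < rod 16; rod 16 < rod 17; rod 17 < rod 4; rod 4 < rod 9; rod 9 < rod 11; rod 11 < rod 3; rod 3 < rod 8.

rod 7 < rod 6 < rod 1 < rod 5 < rod 14 < rod 16 < rod 17 < rod 4 < rod 9 < rod 11 < rod 3 < rod 8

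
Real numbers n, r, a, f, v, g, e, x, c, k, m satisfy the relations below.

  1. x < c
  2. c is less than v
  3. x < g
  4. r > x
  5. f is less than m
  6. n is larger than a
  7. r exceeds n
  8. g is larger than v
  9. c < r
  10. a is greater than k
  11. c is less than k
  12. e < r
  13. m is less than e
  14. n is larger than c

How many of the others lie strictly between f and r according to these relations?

The relations place f below r. An element lies strictly between them when it is forced above f and also forced below r.
Above f: {m, e}. Below r: {x, c, m, k, a, e, n}.
Intersection: {m, e} — 2.

2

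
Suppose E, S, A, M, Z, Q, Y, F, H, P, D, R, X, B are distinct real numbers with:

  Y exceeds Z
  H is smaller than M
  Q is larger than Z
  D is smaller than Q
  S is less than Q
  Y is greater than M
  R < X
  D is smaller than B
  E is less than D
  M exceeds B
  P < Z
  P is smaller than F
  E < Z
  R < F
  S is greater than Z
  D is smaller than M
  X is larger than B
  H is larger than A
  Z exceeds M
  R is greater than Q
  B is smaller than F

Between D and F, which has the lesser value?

D

Link the given pairs in sequence: D < B; B < M; M < Z; Z < S; S < Q; Q < R; R < F.
Chaining these gives D < B < M < Z < S < Q < R < F.
So D < F; D is the smaller of the two.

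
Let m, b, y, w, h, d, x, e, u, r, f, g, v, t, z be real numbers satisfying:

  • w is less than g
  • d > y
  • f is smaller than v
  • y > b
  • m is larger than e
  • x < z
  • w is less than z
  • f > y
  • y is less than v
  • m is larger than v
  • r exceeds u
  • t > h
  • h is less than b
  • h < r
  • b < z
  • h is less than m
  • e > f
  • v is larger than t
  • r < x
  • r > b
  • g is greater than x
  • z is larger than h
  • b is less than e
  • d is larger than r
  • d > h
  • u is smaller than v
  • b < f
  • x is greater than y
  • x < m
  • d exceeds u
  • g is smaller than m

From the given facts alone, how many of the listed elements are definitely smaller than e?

Directly below e: b, f.
One step further: h, y (4 so far).
No other element is forced below e by the given relations, so the count is 4.

4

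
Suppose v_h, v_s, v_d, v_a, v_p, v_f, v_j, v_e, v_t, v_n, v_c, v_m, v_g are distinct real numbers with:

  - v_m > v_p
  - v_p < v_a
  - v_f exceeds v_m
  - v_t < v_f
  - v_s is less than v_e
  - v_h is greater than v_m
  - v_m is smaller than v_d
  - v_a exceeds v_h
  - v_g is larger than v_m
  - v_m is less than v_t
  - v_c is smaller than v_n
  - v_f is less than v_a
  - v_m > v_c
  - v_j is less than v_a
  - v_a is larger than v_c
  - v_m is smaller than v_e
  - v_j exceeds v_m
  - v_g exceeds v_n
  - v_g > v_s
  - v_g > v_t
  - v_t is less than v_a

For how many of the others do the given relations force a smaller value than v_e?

4

Directly below v_e: v_m, v_s.
One step further: v_p, v_c (4 so far).
Nothing else is reachable below v_e; 4 in all.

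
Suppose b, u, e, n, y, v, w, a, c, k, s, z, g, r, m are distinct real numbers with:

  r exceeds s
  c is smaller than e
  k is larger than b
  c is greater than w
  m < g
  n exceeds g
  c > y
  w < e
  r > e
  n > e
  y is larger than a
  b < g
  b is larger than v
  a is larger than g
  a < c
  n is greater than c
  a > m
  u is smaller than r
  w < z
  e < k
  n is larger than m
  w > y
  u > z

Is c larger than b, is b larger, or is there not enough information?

c

Chaining the given relations: b < g < a < y < w < c.
So c is larger.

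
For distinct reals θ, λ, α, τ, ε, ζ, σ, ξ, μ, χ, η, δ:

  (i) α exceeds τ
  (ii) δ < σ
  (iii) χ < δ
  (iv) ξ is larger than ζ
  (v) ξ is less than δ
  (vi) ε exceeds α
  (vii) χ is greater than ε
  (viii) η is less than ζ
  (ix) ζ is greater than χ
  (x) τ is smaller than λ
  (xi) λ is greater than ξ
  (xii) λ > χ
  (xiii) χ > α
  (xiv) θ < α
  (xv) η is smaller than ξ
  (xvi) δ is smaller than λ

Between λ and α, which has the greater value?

λ

Following the relations from α: α < ε < χ < ζ < ξ < δ < λ.
So α < λ; λ is the larger of the two.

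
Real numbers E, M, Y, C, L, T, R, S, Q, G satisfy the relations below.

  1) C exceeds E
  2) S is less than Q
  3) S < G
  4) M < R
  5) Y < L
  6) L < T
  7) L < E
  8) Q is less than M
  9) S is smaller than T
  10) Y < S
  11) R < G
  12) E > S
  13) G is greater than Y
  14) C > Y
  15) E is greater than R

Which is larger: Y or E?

Y < S < Q < M < R < E, by transitivity through S, Q, M, R.
So Y < E; E is the larger of the two.

E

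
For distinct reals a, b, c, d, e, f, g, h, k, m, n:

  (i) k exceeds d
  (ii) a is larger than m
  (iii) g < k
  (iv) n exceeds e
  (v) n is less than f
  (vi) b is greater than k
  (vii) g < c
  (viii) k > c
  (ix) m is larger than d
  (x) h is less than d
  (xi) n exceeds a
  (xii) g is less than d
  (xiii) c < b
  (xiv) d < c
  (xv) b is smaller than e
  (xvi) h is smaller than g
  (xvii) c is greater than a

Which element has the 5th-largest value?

k

Piecing the relations together gives one ordering: h < g < d < m < a < c < k < b < e < n < f.
The 5th largest is k.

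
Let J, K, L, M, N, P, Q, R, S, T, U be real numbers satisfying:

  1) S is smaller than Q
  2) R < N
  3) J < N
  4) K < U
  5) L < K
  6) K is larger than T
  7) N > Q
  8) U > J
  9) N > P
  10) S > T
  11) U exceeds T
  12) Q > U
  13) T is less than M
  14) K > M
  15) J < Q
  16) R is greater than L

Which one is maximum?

J is not greatest since J < N; T is not greatest since T < S; S is not greatest since S < Q; P is not greatest since P < N; M is not greatest since M < K; L is not greatest since L < R; K is not greatest since K < U; R is not greatest since R < N; U is not greatest since U < Q; Q is not greatest since Q < N.
Only N has nothing above it, so N is the maximum.

N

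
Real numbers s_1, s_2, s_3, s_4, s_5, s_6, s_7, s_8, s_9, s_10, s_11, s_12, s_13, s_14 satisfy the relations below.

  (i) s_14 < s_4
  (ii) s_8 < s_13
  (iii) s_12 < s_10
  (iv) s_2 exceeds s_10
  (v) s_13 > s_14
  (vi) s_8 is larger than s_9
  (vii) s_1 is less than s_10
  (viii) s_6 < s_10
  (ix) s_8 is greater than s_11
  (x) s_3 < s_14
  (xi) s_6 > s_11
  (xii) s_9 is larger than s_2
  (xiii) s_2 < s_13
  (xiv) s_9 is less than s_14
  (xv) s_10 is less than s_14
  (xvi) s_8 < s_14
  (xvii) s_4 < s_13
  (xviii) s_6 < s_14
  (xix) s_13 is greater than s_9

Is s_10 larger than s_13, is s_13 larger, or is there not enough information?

s_13

Link the given pairs in sequence: s_10 < s_2; s_2 < s_9; s_9 < s_8; s_8 < s_14; s_14 < s_4; s_4 < s_13.
Chaining these gives s_10 < s_2 < s_9 < s_8 < s_14 < s_4 < s_13.
So s_13 is larger.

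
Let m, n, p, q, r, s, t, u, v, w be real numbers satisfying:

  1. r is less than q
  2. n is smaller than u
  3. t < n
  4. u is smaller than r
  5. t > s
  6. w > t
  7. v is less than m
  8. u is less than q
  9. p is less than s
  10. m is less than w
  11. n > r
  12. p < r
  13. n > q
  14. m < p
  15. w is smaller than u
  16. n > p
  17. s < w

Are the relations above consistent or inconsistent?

inconsistent

We have n < u stated directly, yet also u < r < q < n by chaining the others — so u < n. Contradiction.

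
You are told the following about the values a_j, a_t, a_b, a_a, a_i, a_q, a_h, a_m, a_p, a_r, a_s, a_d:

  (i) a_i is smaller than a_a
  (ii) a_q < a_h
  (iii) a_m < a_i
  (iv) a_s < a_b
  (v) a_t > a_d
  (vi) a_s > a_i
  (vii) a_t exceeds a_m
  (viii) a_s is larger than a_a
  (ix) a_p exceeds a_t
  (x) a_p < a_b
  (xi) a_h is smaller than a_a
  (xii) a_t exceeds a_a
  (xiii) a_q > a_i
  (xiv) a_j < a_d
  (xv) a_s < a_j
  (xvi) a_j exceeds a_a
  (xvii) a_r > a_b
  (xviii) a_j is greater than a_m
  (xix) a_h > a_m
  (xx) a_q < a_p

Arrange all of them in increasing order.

The consecutive links are each given: a_m < a_i; a_i < a_q; a_q < a_h; a_h < a_a; a_a < a_s; a_s < a_j; a_j < a_d; a_d < a_t; a_t < a_p; a_p < a_b; a_b < a_r.

a_m < a_i < a_q < a_h < a_a < a_s < a_j < a_d < a_t < a_p < a_b < a_r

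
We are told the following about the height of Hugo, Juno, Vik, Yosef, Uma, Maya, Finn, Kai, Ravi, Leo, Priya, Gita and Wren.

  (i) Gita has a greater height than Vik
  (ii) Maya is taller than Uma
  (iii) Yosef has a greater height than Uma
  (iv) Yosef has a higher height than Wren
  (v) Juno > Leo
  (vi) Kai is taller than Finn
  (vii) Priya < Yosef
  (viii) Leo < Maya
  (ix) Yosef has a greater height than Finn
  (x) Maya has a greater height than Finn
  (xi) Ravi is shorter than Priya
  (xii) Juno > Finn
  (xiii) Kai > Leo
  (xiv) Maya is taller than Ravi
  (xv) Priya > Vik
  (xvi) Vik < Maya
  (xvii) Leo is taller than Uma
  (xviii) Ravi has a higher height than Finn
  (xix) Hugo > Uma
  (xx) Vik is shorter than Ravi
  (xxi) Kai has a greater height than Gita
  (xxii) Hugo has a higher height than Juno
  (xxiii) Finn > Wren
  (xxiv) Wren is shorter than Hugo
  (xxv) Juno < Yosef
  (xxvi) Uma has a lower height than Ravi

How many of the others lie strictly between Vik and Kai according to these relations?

1

The relations place Vik below Kai. An element lies strictly between them when it is forced above Vik and also forced below Kai.
Above Vik: {Gita, Ravi, Priya, Maya, Yosef}. Below Kai: {Wren, Gita, Finn, Uma, Leo}.
Intersection: {Gita} — 1.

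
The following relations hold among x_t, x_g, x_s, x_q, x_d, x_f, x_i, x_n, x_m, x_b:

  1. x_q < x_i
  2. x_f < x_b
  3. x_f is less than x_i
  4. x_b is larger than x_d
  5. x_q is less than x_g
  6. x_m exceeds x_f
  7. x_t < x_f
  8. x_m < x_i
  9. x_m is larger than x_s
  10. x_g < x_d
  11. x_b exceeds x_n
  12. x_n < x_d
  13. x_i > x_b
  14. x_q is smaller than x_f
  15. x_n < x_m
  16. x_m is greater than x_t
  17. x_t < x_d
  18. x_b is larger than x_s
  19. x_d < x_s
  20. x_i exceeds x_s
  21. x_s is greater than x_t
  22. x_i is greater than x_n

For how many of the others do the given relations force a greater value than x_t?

6

From x_t the given relations immediately reach x_d, x_f, x_s, x_m.
From those, x_b, x_i — 6 in total.
No other element is forced above x_t by the given relations, so the count is 6.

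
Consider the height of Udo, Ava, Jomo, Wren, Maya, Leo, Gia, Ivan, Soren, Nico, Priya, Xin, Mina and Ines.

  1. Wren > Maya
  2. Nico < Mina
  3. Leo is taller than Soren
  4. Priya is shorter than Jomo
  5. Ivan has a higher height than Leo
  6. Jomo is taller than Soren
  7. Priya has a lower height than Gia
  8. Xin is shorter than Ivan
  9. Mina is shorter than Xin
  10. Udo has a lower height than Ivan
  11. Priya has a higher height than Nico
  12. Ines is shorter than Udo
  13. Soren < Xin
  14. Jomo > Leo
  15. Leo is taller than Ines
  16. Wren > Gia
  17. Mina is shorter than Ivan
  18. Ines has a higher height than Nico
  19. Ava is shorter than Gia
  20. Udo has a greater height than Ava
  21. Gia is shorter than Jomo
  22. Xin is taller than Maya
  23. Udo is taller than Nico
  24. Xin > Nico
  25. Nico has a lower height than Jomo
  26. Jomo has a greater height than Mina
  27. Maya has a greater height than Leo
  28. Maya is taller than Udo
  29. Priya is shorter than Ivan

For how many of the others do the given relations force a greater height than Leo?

5

The elements the relations force above Leo are Maya, Xin, Wren, Jomo, Ivan — no chain reaches any other.
That is 5.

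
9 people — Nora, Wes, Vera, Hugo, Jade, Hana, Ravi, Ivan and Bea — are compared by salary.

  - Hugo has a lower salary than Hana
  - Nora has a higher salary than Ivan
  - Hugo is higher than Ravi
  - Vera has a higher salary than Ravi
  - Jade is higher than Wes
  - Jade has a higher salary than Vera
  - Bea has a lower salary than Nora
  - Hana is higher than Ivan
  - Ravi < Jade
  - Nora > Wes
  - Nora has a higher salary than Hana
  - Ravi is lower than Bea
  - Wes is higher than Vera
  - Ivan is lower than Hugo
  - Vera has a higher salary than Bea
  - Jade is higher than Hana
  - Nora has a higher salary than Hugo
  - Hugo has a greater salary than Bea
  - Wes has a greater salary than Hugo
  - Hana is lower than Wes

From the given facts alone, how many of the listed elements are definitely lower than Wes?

6

The elements the relations force below Wes are Ravi, Ivan, Bea, Hugo, Vera, Hana — no chain reaches any other.
That is 6.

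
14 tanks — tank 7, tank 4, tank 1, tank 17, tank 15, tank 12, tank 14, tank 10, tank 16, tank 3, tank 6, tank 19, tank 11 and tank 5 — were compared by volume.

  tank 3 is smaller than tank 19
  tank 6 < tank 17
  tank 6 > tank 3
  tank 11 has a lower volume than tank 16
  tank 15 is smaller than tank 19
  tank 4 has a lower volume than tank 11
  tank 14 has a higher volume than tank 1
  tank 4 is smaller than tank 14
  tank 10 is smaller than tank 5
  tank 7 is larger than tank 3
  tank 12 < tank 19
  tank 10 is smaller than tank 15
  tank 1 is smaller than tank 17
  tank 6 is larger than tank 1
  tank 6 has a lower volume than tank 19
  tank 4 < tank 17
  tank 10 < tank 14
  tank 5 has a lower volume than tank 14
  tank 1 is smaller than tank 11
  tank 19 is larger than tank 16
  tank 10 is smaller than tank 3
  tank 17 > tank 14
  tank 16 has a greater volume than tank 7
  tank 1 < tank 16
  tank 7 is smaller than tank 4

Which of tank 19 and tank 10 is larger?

tank 19

Following the relations from tank 10: tank 10 < tank 3 < tank 7 < tank 4 < tank 11 < tank 16 < tank 19.
So tank 10 < tank 19; tank 19 is the larger of the two.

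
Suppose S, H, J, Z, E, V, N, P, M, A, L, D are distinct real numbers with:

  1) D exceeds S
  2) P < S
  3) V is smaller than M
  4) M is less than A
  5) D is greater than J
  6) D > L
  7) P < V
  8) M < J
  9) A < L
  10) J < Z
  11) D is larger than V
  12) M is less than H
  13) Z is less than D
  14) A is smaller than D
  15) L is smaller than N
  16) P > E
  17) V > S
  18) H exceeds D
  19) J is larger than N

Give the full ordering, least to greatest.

E < P < S < V < M < A < L < N < J < Z < D < H

Nothing is placed below E, so it is least; from there E < P; P < S; S < V; V < M; M < A; A < L; L < N; N < J; J < Z; Z < D; D < H, each given directly.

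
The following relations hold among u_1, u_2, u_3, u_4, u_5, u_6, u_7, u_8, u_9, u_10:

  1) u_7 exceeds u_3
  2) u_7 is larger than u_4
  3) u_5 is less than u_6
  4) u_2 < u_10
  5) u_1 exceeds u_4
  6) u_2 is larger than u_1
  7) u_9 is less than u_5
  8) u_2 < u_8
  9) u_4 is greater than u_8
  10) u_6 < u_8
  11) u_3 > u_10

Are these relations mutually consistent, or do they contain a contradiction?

inconsistent

We have u_2 < u_8 stated directly, yet also u_8 < u_4 < u_1 < u_2 by chaining the others — so u_8 < u_2. Contradiction.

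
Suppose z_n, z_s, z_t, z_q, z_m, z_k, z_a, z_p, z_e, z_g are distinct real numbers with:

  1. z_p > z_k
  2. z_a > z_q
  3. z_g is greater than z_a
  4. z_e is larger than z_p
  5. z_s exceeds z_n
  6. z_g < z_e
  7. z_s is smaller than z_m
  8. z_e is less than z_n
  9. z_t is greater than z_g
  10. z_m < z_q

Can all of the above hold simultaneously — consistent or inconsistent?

inconsistent

Chaining the given relations yields z_e < z_n < z_s < z_m < z_q < z_a < z_g, so z_e < z_g. But one relation states z_g < z_e. These cannot both hold.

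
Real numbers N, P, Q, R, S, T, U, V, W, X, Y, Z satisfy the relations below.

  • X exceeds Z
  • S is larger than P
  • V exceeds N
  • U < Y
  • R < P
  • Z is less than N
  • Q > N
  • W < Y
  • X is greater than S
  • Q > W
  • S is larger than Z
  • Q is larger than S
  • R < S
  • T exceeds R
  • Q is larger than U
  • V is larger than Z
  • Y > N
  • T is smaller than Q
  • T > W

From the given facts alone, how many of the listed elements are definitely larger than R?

From R the given relations immediately reach P, S, T.
From those, X, Q — 5 in total.
No other element is forced above R by the given relations, so the count is 5.

5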